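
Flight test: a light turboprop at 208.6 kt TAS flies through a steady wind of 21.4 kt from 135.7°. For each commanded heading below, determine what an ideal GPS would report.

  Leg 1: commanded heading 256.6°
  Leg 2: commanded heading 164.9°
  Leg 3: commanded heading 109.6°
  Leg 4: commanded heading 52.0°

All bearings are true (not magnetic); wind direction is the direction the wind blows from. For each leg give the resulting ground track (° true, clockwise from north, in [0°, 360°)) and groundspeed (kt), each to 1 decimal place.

Leg 1: track=261.4°, groundspeed=220.4 kt
Leg 2: track=168.0°, groundspeed=190.2 kt
Leg 3: track=106.8°, groundspeed=189.6 kt
Leg 4: track=46.1°, groundspeed=207.3 kt

Leg 1: heading 256.6°; drift +4.8° → track 261.4°, groundspeed 220.4 kt
Leg 2: heading 164.9°; drift +3.1° → track 168.0°, groundspeed 190.2 kt
Leg 3: heading 109.6°; drift -2.8° → track 106.8°, groundspeed 189.6 kt
Leg 4: heading 52.0°; drift -5.9° → track 46.1°, groundspeed 207.3 kt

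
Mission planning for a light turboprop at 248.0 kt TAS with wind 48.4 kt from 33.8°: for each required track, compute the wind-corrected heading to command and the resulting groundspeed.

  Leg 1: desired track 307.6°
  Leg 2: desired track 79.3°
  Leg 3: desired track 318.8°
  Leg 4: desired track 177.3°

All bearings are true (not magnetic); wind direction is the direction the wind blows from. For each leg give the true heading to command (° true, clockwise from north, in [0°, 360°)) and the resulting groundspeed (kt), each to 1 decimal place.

Leg 1: desired track 307.6°; wind correction +11.2° → command heading 318.8°, groundspeed 240.0 kt
Leg 2: desired track 79.3°; wind correction -8.0° → command heading 71.3°, groundspeed 211.7 kt
Leg 3: desired track 318.8°; wind correction +10.9° → command heading 329.7°, groundspeed 231.0 kt
Leg 4: desired track 177.3°; wind correction -6.7° → command heading 170.6°, groundspeed 285.2 kt

Leg 1: heading=318.8°, groundspeed=240.0 kt
Leg 2: heading=71.3°, groundspeed=211.7 kt
Leg 3: heading=329.7°, groundspeed=231.0 kt
Leg 4: heading=170.6°, groundspeed=285.2 kt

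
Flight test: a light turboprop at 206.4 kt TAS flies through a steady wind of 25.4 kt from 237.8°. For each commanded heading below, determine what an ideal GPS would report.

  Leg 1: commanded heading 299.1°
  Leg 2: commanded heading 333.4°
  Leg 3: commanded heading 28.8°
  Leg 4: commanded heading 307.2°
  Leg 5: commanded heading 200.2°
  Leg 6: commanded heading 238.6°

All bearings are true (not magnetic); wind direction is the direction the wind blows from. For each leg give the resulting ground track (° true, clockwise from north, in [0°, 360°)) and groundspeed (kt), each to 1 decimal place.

Leg 1: track=305.6°, groundspeed=195.5 kt
Leg 2: track=340.3°, groundspeed=210.4 kt
Leg 3: track=31.9°, groundspeed=228.9 kt
Leg 4: track=314.1°, groundspeed=198.9 kt
Leg 5: track=195.4°, groundspeed=186.9 kt
Leg 6: track=238.7°, groundspeed=181.0 kt

Leg 1: heading 299.1°; drift +6.5° → track 305.6°, groundspeed 195.5 kt
Leg 2: heading 333.4°; drift +6.9° → track 340.3°, groundspeed 210.4 kt
Leg 3: heading 28.8°; drift +3.1° → track 31.9°, groundspeed 228.9 kt
Leg 4: heading 307.2°; drift +6.9° → track 314.1°, groundspeed 198.9 kt
Leg 5: heading 200.2°; drift -4.8° → track 195.4°, groundspeed 186.9 kt
Leg 6: heading 238.6°; drift +0.1° → track 238.7°, groundspeed 181.0 kt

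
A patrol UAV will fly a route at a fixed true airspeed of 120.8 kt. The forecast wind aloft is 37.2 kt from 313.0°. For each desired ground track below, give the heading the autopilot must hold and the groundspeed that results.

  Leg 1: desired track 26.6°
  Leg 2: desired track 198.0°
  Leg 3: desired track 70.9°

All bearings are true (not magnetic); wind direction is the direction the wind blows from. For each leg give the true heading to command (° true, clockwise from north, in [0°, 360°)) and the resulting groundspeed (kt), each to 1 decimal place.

Leg 1: heading=9.4°, groundspeed=104.9 kt
Leg 2: heading=214.2°, groundspeed=131.7 kt
Leg 3: heading=55.1°, groundspeed=133.6 kt

Leg 1: desired track 26.6°; wind correction -17.2° → command heading 9.4°, groundspeed 104.9 kt
Leg 2: desired track 198.0°; wind correction +16.2° → command heading 214.2°, groundspeed 131.7 kt
Leg 3: desired track 70.9°; wind correction -15.8° → command heading 55.1°, groundspeed 133.6 kt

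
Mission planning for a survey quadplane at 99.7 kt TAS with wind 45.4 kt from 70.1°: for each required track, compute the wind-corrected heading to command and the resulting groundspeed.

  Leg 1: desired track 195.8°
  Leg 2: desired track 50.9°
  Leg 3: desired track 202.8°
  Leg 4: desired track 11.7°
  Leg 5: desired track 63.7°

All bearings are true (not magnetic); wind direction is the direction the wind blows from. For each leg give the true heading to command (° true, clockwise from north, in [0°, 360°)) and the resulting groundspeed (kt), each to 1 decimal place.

Leg 1: desired track 195.8°; wind correction -21.7° → command heading 174.1°, groundspeed 119.1 kt
Leg 2: desired track 50.9°; wind correction +8.6° → command heading 59.5°, groundspeed 55.7 kt
Leg 3: desired track 202.8°; wind correction -19.6° → command heading 183.2°, groundspeed 124.7 kt
Leg 4: desired track 11.7°; wind correction +22.8° → command heading 34.5°, groundspeed 68.1 kt
Leg 5: desired track 63.7°; wind correction +2.9° → command heading 66.6°, groundspeed 54.5 kt

Leg 1: heading=174.1°, groundspeed=119.1 kt
Leg 2: heading=59.5°, groundspeed=55.7 kt
Leg 3: heading=183.2°, groundspeed=124.7 kt
Leg 4: heading=34.5°, groundspeed=68.1 kt
Leg 5: heading=66.6°, groundspeed=54.5 kt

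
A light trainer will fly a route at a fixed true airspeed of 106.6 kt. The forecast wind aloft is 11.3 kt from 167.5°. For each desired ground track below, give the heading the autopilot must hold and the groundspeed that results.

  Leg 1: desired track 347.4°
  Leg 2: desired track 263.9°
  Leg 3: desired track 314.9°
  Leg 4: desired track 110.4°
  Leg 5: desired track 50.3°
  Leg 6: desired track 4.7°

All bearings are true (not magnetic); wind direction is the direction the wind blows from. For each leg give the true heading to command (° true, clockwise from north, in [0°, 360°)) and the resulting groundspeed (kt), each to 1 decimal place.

Leg 1: heading=347.4°, groundspeed=117.9 kt
Leg 2: heading=257.9°, groundspeed=107.3 kt
Leg 3: heading=311.6°, groundspeed=115.9 kt
Leg 4: heading=115.5°, groundspeed=100.0 kt
Leg 5: heading=55.7°, groundspeed=111.3 kt
Leg 6: heading=6.5°, groundspeed=117.3 kt

Leg 1: desired track 347.4°; wind correction +0.0° → command heading 347.4°, groundspeed 117.9 kt
Leg 2: desired track 263.9°; wind correction -6.0° → command heading 257.9°, groundspeed 107.3 kt
Leg 3: desired track 314.9°; wind correction -3.3° → command heading 311.6°, groundspeed 115.9 kt
Leg 4: desired track 110.4°; wind correction +5.1° → command heading 115.5°, groundspeed 100.0 kt
Leg 5: desired track 50.3°; wind correction +5.4° → command heading 55.7°, groundspeed 111.3 kt
Leg 6: desired track 4.7°; wind correction +1.8° → command heading 6.5°, groundspeed 117.3 kt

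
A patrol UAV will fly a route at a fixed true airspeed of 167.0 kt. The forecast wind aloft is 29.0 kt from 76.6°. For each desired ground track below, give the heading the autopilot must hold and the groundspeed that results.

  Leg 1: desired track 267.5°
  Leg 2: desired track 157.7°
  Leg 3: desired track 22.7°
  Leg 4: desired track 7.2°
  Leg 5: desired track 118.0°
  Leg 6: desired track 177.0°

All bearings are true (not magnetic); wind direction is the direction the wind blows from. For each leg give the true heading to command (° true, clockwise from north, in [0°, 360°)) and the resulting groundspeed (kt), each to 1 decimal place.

Leg 1: heading=269.4°, groundspeed=195.4 kt
Leg 2: heading=147.8°, groundspeed=160.0 kt
Leg 3: heading=30.8°, groundspeed=148.3 kt
Leg 4: heading=16.6°, groundspeed=154.6 kt
Leg 5: heading=111.4°, groundspeed=144.1 kt
Leg 6: heading=167.2°, groundspeed=169.8 kt

Leg 1: desired track 267.5°; wind correction +1.9° → command heading 269.4°, groundspeed 195.4 kt
Leg 2: desired track 157.7°; wind correction -9.9° → command heading 147.8°, groundspeed 160.0 kt
Leg 3: desired track 22.7°; wind correction +8.1° → command heading 30.8°, groundspeed 148.3 kt
Leg 4: desired track 7.2°; wind correction +9.4° → command heading 16.6°, groundspeed 154.6 kt
Leg 5: desired track 118.0°; wind correction -6.6° → command heading 111.4°, groundspeed 144.1 kt
Leg 6: desired track 177.0°; wind correction -9.8° → command heading 167.2°, groundspeed 169.8 kt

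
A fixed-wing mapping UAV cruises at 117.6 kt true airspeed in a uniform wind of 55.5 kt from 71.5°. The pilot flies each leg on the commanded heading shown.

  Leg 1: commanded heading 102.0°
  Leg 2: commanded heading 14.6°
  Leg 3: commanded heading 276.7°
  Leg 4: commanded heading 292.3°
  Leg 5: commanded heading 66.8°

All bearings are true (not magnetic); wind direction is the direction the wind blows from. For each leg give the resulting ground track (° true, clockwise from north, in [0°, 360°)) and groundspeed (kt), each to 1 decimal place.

Leg 1: heading 102.0°; drift +22.0° → track 124.0°, groundspeed 75.3 kt
Leg 2: heading 14.6°; drift -28.0° → track 346.6°, groundspeed 98.9 kt
Leg 3: heading 276.7°; drift -8.0° → track 268.7°, groundspeed 169.5 kt
Leg 4: heading 292.3°; drift -12.8° → track 279.5°, groundspeed 163.7 kt
Leg 5: heading 66.8°; drift -4.2° → track 62.6°, groundspeed 62.5 kt

Leg 1: track=124.0°, groundspeed=75.3 kt
Leg 2: track=346.6°, groundspeed=98.9 kt
Leg 3: track=268.7°, groundspeed=169.5 kt
Leg 4: track=279.5°, groundspeed=163.7 kt
Leg 5: track=62.6°, groundspeed=62.5 kt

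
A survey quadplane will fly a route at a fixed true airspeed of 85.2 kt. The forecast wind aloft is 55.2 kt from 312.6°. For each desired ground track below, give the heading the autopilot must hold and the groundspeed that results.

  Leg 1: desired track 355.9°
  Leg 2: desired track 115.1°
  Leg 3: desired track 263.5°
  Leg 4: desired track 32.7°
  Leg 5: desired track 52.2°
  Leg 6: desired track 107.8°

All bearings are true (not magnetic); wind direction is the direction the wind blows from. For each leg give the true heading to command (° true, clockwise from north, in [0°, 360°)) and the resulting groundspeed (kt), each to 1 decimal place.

Leg 1: desired track 355.9°; wind correction -26.4° → command heading 329.5°, groundspeed 36.2 kt
Leg 2: desired track 115.1°; wind correction -11.2° → command heading 103.9°, groundspeed 136.2 kt
Leg 3: desired track 263.5°; wind correction +29.3° → command heading 292.8°, groundspeed 38.1 kt
Leg 4: desired track 32.7°; wind correction -39.7° → command heading 353.0°, groundspeed 56.1 kt
Leg 5: desired track 52.2°; wind correction -39.7° → command heading 12.5°, groundspeed 74.8 kt
Leg 6: desired track 107.8°; wind correction -15.8° → command heading 92.0°, groundspeed 132.1 kt

Leg 1: heading=329.5°, groundspeed=36.2 kt
Leg 2: heading=103.9°, groundspeed=136.2 kt
Leg 3: heading=292.8°, groundspeed=38.1 kt
Leg 4: heading=353.0°, groundspeed=56.1 kt
Leg 5: heading=12.5°, groundspeed=74.8 kt
Leg 6: heading=92.0°, groundspeed=132.1 kt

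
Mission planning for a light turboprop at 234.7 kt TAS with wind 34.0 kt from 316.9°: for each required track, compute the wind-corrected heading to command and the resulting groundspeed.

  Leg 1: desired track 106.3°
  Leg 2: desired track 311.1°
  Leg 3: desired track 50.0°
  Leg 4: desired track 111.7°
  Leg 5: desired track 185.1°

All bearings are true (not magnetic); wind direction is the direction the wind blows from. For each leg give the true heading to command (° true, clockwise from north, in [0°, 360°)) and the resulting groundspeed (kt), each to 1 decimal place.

Leg 1: desired track 106.3°; wind correction -4.2° → command heading 102.1°, groundspeed 263.3 kt
Leg 2: desired track 311.1°; wind correction +0.8° → command heading 311.9°, groundspeed 200.8 kt
Leg 3: desired track 50.0°; wind correction -8.3° → command heading 41.7°, groundspeed 234.1 kt
Leg 4: desired track 111.7°; wind correction -3.5° → command heading 108.2°, groundspeed 265.0 kt
Leg 5: desired track 185.1°; wind correction +6.2° → command heading 191.3°, groundspeed 256.0 kt

Leg 1: heading=102.1°, groundspeed=263.3 kt
Leg 2: heading=311.9°, groundspeed=200.8 kt
Leg 3: heading=41.7°, groundspeed=234.1 kt
Leg 4: heading=108.2°, groundspeed=265.0 kt
Leg 5: heading=191.3°, groundspeed=256.0 kt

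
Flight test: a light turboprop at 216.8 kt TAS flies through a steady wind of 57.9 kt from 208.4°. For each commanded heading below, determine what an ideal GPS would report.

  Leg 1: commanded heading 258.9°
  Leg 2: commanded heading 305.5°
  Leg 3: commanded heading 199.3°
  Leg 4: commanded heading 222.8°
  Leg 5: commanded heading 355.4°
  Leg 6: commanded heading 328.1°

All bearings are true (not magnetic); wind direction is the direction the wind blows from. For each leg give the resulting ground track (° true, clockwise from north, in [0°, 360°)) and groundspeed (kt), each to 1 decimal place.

Leg 1: track=272.8°, groundspeed=185.4 kt
Leg 2: track=319.9°, groundspeed=231.2 kt
Leg 3: track=196.0°, groundspeed=159.9 kt
Leg 4: track=227.9°, groundspeed=161.4 kt
Leg 5: track=2.2°, groundspeed=267.2 kt
Leg 6: track=339.7°, groundspeed=250.6 kt

Leg 1: heading 258.9°; drift +13.9° → track 272.8°, groundspeed 185.4 kt
Leg 2: heading 305.5°; drift +14.4° → track 319.9°, groundspeed 231.2 kt
Leg 3: heading 199.3°; drift -3.3° → track 196.0°, groundspeed 159.9 kt
Leg 4: heading 222.8°; drift +5.1° → track 227.9°, groundspeed 161.4 kt
Leg 5: heading 355.4°; drift +6.8° → track 2.2°, groundspeed 267.2 kt
Leg 6: heading 328.1°; drift +11.6° → track 339.7°, groundspeed 250.6 kt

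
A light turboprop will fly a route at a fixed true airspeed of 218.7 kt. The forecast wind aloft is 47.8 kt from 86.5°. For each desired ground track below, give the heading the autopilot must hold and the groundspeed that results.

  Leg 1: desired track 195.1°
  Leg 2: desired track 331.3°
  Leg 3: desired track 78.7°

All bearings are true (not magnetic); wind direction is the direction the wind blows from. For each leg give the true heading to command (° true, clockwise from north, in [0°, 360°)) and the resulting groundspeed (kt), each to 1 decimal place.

Leg 1: desired track 195.1°; wind correction -12.0° → command heading 183.1°, groundspeed 229.2 kt
Leg 2: desired track 331.3°; wind correction +11.4° → command heading 342.7°, groundspeed 234.7 kt
Leg 3: desired track 78.7°; wind correction +1.7° → command heading 80.4°, groundspeed 171.2 kt

Leg 1: heading=183.1°, groundspeed=229.2 kt
Leg 2: heading=342.7°, groundspeed=234.7 kt
Leg 3: heading=80.4°, groundspeed=171.2 kt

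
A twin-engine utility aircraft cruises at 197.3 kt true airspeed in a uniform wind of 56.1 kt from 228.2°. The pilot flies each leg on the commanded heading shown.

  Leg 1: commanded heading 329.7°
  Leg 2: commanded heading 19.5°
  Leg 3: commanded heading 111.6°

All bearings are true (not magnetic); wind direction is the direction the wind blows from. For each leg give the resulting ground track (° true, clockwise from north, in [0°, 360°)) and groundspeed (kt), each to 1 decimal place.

Leg 1: heading 329.7°; drift +14.8° → track 344.5°, groundspeed 215.6 kt
Leg 2: heading 19.5°; drift +6.2° → track 25.7°, groundspeed 248.0 kt
Leg 3: heading 111.6°; drift -12.7° → track 98.9°, groundspeed 228.0 kt

Leg 1: track=344.5°, groundspeed=215.6 kt
Leg 2: track=25.7°, groundspeed=248.0 kt
Leg 3: track=98.9°, groundspeed=228.0 kt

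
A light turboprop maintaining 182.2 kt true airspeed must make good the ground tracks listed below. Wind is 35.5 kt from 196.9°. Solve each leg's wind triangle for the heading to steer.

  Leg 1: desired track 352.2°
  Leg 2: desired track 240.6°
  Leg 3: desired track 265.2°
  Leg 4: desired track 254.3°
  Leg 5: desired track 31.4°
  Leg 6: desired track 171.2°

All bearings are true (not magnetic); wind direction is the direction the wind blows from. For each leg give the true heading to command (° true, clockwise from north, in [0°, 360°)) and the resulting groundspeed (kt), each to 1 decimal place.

Leg 1: heading=347.5°, groundspeed=213.8 kt
Leg 2: heading=232.9°, groundspeed=154.9 kt
Leg 3: heading=254.8°, groundspeed=166.1 kt
Leg 4: heading=244.9°, groundspeed=160.6 kt
Leg 5: heading=34.2°, groundspeed=216.4 kt
Leg 6: heading=176.0°, groundspeed=149.6 kt

Leg 1: desired track 352.2°; wind correction -4.7° → command heading 347.5°, groundspeed 213.8 kt
Leg 2: desired track 240.6°; wind correction -7.7° → command heading 232.9°, groundspeed 154.9 kt
Leg 3: desired track 265.2°; wind correction -10.4° → command heading 254.8°, groundspeed 166.1 kt
Leg 4: desired track 254.3°; wind correction -9.4° → command heading 244.9°, groundspeed 160.6 kt
Leg 5: desired track 31.4°; wind correction +2.8° → command heading 34.2°, groundspeed 216.4 kt
Leg 6: desired track 171.2°; wind correction +4.8° → command heading 176.0°, groundspeed 149.6 kt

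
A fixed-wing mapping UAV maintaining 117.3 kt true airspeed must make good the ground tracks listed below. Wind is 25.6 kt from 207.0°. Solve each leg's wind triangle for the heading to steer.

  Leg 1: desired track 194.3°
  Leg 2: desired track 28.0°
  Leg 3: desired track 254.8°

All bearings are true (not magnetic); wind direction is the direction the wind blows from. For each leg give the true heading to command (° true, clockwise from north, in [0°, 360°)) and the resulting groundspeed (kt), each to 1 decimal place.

Leg 1: heading=197.1°, groundspeed=92.2 kt
Leg 2: heading=28.2°, groundspeed=142.9 kt
Leg 3: heading=245.5°, groundspeed=98.6 kt

Leg 1: desired track 194.3°; wind correction +2.8° → command heading 197.1°, groundspeed 92.2 kt
Leg 2: desired track 28.0°; wind correction +0.2° → command heading 28.2°, groundspeed 142.9 kt
Leg 3: desired track 254.8°; wind correction -9.3° → command heading 245.5°, groundspeed 98.6 kt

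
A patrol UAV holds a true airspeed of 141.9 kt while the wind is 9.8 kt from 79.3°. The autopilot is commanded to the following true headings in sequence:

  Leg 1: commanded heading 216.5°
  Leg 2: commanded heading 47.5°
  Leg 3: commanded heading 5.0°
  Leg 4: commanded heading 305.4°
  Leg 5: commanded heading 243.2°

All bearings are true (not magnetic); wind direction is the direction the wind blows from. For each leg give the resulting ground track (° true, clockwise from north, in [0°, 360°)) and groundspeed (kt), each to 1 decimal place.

Leg 1: track=219.1°, groundspeed=149.2 kt
Leg 2: track=45.3°, groundspeed=133.7 kt
Leg 3: track=1.1°, groundspeed=139.6 kt
Leg 4: track=302.7°, groundspeed=148.9 kt
Leg 5: track=244.2°, groundspeed=151.3 kt

Leg 1: heading 216.5°; drift +2.6° → track 219.1°, groundspeed 149.2 kt
Leg 2: heading 47.5°; drift -2.2° → track 45.3°, groundspeed 133.7 kt
Leg 3: heading 5.0°; drift -3.9° → track 1.1°, groundspeed 139.6 kt
Leg 4: heading 305.4°; drift -2.7° → track 302.7°, groundspeed 148.9 kt
Leg 5: heading 243.2°; drift +1.0° → track 244.2°, groundspeed 151.3 kt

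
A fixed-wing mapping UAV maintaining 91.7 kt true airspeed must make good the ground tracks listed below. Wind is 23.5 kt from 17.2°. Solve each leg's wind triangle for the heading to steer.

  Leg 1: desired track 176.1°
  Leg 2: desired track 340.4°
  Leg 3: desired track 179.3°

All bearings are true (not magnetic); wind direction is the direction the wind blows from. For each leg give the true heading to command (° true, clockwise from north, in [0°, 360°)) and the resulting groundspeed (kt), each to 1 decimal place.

Leg 1: desired track 176.1°; wind correction -5.3° → command heading 170.8°, groundspeed 113.2 kt
Leg 2: desired track 340.4°; wind correction +8.8° → command heading 349.2°, groundspeed 71.8 kt
Leg 3: desired track 179.3°; wind correction -4.5° → command heading 174.8°, groundspeed 113.8 kt

Leg 1: heading=170.8°, groundspeed=113.2 kt
Leg 2: heading=349.2°, groundspeed=71.8 kt
Leg 3: heading=174.8°, groundspeed=113.8 kt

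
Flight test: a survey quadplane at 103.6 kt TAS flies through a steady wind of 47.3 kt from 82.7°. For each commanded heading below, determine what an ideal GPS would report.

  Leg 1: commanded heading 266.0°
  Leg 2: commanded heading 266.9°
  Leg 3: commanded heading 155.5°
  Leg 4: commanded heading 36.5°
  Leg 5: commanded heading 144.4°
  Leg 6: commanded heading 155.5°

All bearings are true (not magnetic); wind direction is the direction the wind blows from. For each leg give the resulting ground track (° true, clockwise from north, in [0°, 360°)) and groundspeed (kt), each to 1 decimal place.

Leg 1: track=265.0°, groundspeed=150.8 kt
Leg 2: track=265.6°, groundspeed=150.8 kt
Leg 3: track=182.3°, groundspeed=100.4 kt
Leg 4: track=10.8°, groundspeed=78.7 kt
Leg 5: track=171.6°, groundspeed=91.2 kt
Leg 6: track=182.3°, groundspeed=100.4 kt

Leg 1: heading 266.0°; drift -1.0° → track 265.0°, groundspeed 150.8 kt
Leg 2: heading 266.9°; drift -1.3° → track 265.6°, groundspeed 150.8 kt
Leg 3: heading 155.5°; drift +26.8° → track 182.3°, groundspeed 100.4 kt
Leg 4: heading 36.5°; drift -25.7° → track 10.8°, groundspeed 78.7 kt
Leg 5: heading 144.4°; drift +27.2° → track 171.6°, groundspeed 91.2 kt
Leg 6: heading 155.5°; drift +26.8° → track 182.3°, groundspeed 100.4 kt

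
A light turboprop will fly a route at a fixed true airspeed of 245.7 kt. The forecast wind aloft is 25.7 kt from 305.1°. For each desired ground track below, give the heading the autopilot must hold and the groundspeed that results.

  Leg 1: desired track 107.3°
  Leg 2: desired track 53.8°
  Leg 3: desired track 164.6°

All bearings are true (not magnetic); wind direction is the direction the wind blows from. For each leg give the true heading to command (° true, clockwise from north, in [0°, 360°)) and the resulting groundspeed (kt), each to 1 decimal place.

Leg 1: heading=105.5°, groundspeed=270.0 kt
Leg 2: heading=48.1°, groundspeed=252.7 kt
Leg 3: heading=168.4°, groundspeed=265.0 kt

Leg 1: desired track 107.3°; wind correction -1.8° → command heading 105.5°, groundspeed 270.0 kt
Leg 2: desired track 53.8°; wind correction -5.7° → command heading 48.1°, groundspeed 252.7 kt
Leg 3: desired track 164.6°; wind correction +3.8° → command heading 168.4°, groundspeed 265.0 kt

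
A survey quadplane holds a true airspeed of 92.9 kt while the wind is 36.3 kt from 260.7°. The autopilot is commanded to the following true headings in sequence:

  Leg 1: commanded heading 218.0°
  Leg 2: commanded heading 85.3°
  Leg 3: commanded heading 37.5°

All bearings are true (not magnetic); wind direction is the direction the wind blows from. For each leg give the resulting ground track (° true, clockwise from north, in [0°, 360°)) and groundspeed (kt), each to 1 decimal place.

Leg 1: heading 218.0°; drift -20.4° → track 197.6°, groundspeed 70.7 kt
Leg 2: heading 85.3°; drift -1.3° → track 84.0°, groundspeed 129.1 kt
Leg 3: heading 37.5°; drift +11.8° → track 49.3°, groundspeed 121.9 kt

Leg 1: track=197.6°, groundspeed=70.7 kt
Leg 2: track=84.0°, groundspeed=129.1 kt
Leg 3: track=49.3°, groundspeed=121.9 kt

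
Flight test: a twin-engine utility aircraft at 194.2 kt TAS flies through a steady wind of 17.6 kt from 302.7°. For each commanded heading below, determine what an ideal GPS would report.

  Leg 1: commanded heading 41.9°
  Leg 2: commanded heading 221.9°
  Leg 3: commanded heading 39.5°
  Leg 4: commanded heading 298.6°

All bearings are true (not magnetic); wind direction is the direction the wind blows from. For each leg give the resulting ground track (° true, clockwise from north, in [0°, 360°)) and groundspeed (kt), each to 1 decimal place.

Leg 1: heading 41.9°; drift +5.0° → track 46.9°, groundspeed 197.8 kt
Leg 2: heading 221.9°; drift -5.2° → track 216.7°, groundspeed 192.2 kt
Leg 3: heading 39.5°; drift +5.1° → track 44.6°, groundspeed 197.1 kt
Leg 4: heading 298.6°; drift -0.4° → track 298.2°, groundspeed 176.6 kt

Leg 1: track=46.9°, groundspeed=197.8 kt
Leg 2: track=216.7°, groundspeed=192.2 kt
Leg 3: track=44.6°, groundspeed=197.1 kt
Leg 4: track=298.2°, groundspeed=176.6 kt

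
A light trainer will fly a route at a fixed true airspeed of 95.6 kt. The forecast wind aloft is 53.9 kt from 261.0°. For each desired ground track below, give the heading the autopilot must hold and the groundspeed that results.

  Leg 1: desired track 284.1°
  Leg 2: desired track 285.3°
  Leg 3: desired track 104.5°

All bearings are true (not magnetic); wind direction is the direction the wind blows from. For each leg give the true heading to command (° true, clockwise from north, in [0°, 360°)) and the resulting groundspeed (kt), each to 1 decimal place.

Leg 1: desired track 284.1°; wind correction -12.8° → command heading 271.3°, groundspeed 43.7 kt
Leg 2: desired track 285.3°; wind correction -13.4° → command heading 271.9°, groundspeed 43.9 kt
Leg 3: desired track 104.5°; wind correction +13.0° → command heading 117.5°, groundspeed 142.6 kt

Leg 1: heading=271.3°, groundspeed=43.7 kt
Leg 2: heading=271.9°, groundspeed=43.9 kt
Leg 3: heading=117.5°, groundspeed=142.6 kt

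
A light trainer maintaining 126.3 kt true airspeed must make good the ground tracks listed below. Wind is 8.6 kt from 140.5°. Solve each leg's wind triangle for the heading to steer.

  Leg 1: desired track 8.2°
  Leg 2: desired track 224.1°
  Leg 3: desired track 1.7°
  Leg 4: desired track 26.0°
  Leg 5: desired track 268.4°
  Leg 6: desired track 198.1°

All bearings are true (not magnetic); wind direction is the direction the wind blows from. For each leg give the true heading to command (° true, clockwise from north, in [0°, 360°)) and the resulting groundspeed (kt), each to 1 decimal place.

Leg 1: desired track 8.2°; wind correction +2.9° → command heading 11.1°, groundspeed 131.9 kt
Leg 2: desired track 224.1°; wind correction -3.9° → command heading 220.2°, groundspeed 125.1 kt
Leg 3: desired track 1.7°; wind correction +2.6° → command heading 4.3°, groundspeed 132.6 kt
Leg 4: desired track 26.0°; wind correction +3.6° → command heading 29.6°, groundspeed 129.6 kt
Leg 5: desired track 268.4°; wind correction -3.1° → command heading 265.3°, groundspeed 131.4 kt
Leg 6: desired track 198.1°; wind correction -3.3° → command heading 194.8°, groundspeed 121.5 kt

Leg 1: heading=11.1°, groundspeed=131.9 kt
Leg 2: heading=220.2°, groundspeed=125.1 kt
Leg 3: heading=4.3°, groundspeed=132.6 kt
Leg 4: heading=29.6°, groundspeed=129.6 kt
Leg 5: heading=265.3°, groundspeed=131.4 kt
Leg 6: heading=194.8°, groundspeed=121.5 kt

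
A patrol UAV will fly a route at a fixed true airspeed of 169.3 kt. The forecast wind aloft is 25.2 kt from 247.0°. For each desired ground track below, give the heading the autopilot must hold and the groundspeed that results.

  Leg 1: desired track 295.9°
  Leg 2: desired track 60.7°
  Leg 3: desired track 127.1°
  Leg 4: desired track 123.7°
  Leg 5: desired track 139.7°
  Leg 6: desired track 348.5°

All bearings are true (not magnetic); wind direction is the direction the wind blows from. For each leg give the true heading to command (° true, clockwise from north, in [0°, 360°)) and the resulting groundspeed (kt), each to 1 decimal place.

Leg 1: desired track 295.9°; wind correction -6.4° → command heading 289.5°, groundspeed 151.7 kt
Leg 2: desired track 60.7°; wind correction -0.9° → command heading 59.8°, groundspeed 194.3 kt
Leg 3: desired track 127.1°; wind correction +7.4° → command heading 134.5°, groundspeed 180.4 kt
Leg 4: desired track 123.7°; wind correction +7.1° → command heading 130.8°, groundspeed 181.8 kt
Leg 5: desired track 139.7°; wind correction +8.2° → command heading 147.9°, groundspeed 175.1 kt
Leg 6: desired track 348.5°; wind correction -8.4° → command heading 340.1°, groundspeed 172.5 kt

Leg 1: heading=289.5°, groundspeed=151.7 kt
Leg 2: heading=59.8°, groundspeed=194.3 kt
Leg 3: heading=134.5°, groundspeed=180.4 kt
Leg 4: heading=130.8°, groundspeed=181.8 kt
Leg 5: heading=147.9°, groundspeed=175.1 kt
Leg 6: heading=340.1°, groundspeed=172.5 kt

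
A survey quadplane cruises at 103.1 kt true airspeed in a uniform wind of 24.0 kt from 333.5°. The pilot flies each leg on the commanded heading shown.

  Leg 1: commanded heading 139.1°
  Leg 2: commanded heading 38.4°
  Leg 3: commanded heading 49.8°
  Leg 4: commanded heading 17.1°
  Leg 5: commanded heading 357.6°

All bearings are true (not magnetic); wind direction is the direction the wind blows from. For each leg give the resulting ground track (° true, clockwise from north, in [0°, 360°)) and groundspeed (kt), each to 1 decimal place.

Leg 1: heading 139.1°; drift +2.7° → track 141.8°, groundspeed 126.5 kt
Leg 2: heading 38.4°; drift +13.2° → track 51.6°, groundspeed 95.4 kt
Leg 3: heading 49.8°; drift +13.5° → track 63.3°, groundspeed 100.2 kt
Leg 4: heading 17.1°; drift +10.9° → track 28.0°, groundspeed 87.3 kt
Leg 5: heading 357.6°; drift +6.9° → track 4.5°, groundspeed 81.8 kt

Leg 1: track=141.8°, groundspeed=126.5 kt
Leg 2: track=51.6°, groundspeed=95.4 kt
Leg 3: track=63.3°, groundspeed=100.2 kt
Leg 4: track=28.0°, groundspeed=87.3 kt
Leg 5: track=4.5°, groundspeed=81.8 kt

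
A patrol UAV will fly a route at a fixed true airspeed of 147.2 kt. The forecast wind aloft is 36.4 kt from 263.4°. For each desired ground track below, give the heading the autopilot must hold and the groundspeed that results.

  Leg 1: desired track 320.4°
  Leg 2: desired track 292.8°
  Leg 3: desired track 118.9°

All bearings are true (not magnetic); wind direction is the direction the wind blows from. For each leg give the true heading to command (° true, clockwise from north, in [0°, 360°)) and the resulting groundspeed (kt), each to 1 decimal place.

Leg 1: desired track 320.4°; wind correction -12.0° → command heading 308.4°, groundspeed 124.2 kt
Leg 2: desired track 292.8°; wind correction -7.0° → command heading 285.8°, groundspeed 114.4 kt
Leg 3: desired track 118.9°; wind correction +8.3° → command heading 127.2°, groundspeed 175.3 kt

Leg 1: heading=308.4°, groundspeed=124.2 kt
Leg 2: heading=285.8°, groundspeed=114.4 kt
Leg 3: heading=127.2°, groundspeed=175.3 kt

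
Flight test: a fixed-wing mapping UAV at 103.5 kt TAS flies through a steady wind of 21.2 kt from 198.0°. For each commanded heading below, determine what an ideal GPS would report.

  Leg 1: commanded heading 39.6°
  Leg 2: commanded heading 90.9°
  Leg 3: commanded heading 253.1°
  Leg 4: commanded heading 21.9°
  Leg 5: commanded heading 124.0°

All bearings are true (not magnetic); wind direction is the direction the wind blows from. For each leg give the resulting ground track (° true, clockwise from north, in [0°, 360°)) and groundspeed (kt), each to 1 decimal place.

Leg 1: heading 39.6°; drift -3.6° → track 36.0°, groundspeed 123.5 kt
Leg 2: heading 90.9°; drift -10.5° → track 80.4°, groundspeed 111.6 kt
Leg 3: heading 253.1°; drift +10.8° → track 263.9°, groundspeed 93.0 kt
Leg 4: heading 21.9°; drift -0.7° → track 21.2°, groundspeed 124.7 kt
Leg 5: heading 124.0°; drift -11.8° → track 112.2°, groundspeed 99.8 kt

Leg 1: track=36.0°, groundspeed=123.5 kt
Leg 2: track=80.4°, groundspeed=111.6 kt
Leg 3: track=263.9°, groundspeed=93.0 kt
Leg 4: track=21.2°, groundspeed=124.7 kt
Leg 5: track=112.2°, groundspeed=99.8 kt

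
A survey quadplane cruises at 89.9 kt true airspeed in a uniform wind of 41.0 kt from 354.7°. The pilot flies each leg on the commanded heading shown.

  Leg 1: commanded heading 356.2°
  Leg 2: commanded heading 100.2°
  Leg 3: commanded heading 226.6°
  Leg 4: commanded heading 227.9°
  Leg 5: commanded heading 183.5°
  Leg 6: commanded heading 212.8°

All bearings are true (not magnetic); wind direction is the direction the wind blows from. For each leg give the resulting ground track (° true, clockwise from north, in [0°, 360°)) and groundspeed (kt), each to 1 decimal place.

Leg 1: heading 356.2°; drift +1.3° → track 357.5°, groundspeed 48.9 kt
Leg 2: heading 100.2°; drift +21.4° → track 121.6°, groundspeed 108.3 kt
Leg 3: heading 226.6°; drift -15.6° → track 211.0°, groundspeed 119.6 kt
Leg 4: heading 227.9°; drift -16.0° → track 211.9°, groundspeed 119.1 kt
Leg 5: heading 183.5°; drift -2.8° → track 180.7°, groundspeed 130.6 kt
Leg 6: heading 212.8°; drift -11.7° → track 201.1°, groundspeed 124.8 kt

Leg 1: track=357.5°, groundspeed=48.9 kt
Leg 2: track=121.6°, groundspeed=108.3 kt
Leg 3: track=211.0°, groundspeed=119.6 kt
Leg 4: track=211.9°, groundspeed=119.1 kt
Leg 5: track=180.7°, groundspeed=130.6 kt
Leg 6: track=201.1°, groundspeed=124.8 kt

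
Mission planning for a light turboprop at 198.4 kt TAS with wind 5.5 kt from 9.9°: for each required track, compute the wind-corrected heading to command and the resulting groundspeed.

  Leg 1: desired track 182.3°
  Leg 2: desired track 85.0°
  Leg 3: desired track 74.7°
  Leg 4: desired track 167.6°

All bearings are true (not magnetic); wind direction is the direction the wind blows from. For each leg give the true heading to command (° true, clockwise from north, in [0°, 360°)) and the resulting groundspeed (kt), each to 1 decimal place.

Leg 1: desired track 182.3°; wind correction -0.2° → command heading 182.1°, groundspeed 203.9 kt
Leg 2: desired track 85.0°; wind correction -1.5° → command heading 83.5°, groundspeed 196.9 kt
Leg 3: desired track 74.7°; wind correction -1.4° → command heading 73.3°, groundspeed 196.0 kt
Leg 4: desired track 167.6°; wind correction -0.6° → command heading 167.0°, groundspeed 203.5 kt

Leg 1: heading=182.1°, groundspeed=203.9 kt
Leg 2: heading=83.5°, groundspeed=196.9 kt
Leg 3: heading=73.3°, groundspeed=196.0 kt
Leg 4: heading=167.0°, groundspeed=203.5 kt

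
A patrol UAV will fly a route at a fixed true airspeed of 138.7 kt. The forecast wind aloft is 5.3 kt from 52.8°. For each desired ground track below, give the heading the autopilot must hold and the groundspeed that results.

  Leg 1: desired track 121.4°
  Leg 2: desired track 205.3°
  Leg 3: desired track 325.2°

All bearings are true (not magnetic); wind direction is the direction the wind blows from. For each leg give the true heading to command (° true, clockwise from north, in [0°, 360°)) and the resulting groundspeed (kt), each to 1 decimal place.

Leg 1: desired track 121.4°; wind correction -2.0° → command heading 119.4°, groundspeed 136.7 kt
Leg 2: desired track 205.3°; wind correction -1.0° → command heading 204.3°, groundspeed 143.4 kt
Leg 3: desired track 325.2°; wind correction +2.2° → command heading 327.4°, groundspeed 138.4 kt

Leg 1: heading=119.4°, groundspeed=136.7 kt
Leg 2: heading=204.3°, groundspeed=143.4 kt
Leg 3: heading=327.4°, groundspeed=138.4 kt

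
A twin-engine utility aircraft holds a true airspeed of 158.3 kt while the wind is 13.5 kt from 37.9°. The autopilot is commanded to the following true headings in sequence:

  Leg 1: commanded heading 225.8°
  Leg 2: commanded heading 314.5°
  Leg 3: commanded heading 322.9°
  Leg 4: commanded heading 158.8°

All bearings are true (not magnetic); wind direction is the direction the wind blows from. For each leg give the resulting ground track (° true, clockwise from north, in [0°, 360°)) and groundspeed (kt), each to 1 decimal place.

Leg 1: heading 225.8°; drift -0.6° → track 225.2°, groundspeed 171.7 kt
Leg 2: heading 314.5°; drift -4.9° → track 309.6°, groundspeed 157.3 kt
Leg 3: heading 322.9°; drift -4.8° → track 318.1°, groundspeed 155.4 kt
Leg 4: heading 158.8°; drift +4.0° → track 162.8°, groundspeed 165.6 kt

Leg 1: track=225.2°, groundspeed=171.7 kt
Leg 2: track=309.6°, groundspeed=157.3 kt
Leg 3: track=318.1°, groundspeed=155.4 kt
Leg 4: track=162.8°, groundspeed=165.6 kt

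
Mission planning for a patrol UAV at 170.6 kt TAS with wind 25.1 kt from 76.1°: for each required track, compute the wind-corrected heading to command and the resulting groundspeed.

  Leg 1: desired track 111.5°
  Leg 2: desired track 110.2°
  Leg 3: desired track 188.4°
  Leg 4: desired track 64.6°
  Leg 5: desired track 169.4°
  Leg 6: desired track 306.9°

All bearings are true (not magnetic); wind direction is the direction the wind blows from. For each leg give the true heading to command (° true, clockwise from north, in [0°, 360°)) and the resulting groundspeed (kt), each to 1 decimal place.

Leg 1: heading=106.6°, groundspeed=149.5 kt
Leg 2: heading=105.5°, groundspeed=149.2 kt
Leg 3: heading=180.6°, groundspeed=178.5 kt
Leg 4: heading=66.3°, groundspeed=145.9 kt
Leg 5: heading=161.0°, groundspeed=170.2 kt
Leg 6: heading=313.4°, groundspeed=185.4 kt

Leg 1: desired track 111.5°; wind correction -4.9° → command heading 106.6°, groundspeed 149.5 kt
Leg 2: desired track 110.2°; wind correction -4.7° → command heading 105.5°, groundspeed 149.2 kt
Leg 3: desired track 188.4°; wind correction -7.8° → command heading 180.6°, groundspeed 178.5 kt
Leg 4: desired track 64.6°; wind correction +1.7° → command heading 66.3°, groundspeed 145.9 kt
Leg 5: desired track 169.4°; wind correction -8.4° → command heading 161.0°, groundspeed 170.2 kt
Leg 6: desired track 306.9°; wind correction +6.5° → command heading 313.4°, groundspeed 185.4 kt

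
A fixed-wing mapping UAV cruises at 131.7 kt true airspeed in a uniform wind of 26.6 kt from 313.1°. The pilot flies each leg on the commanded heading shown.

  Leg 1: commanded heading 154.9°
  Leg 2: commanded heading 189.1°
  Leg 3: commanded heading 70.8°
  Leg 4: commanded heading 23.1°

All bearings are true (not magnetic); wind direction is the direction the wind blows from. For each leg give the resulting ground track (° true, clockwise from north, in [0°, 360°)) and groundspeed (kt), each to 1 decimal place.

Leg 1: heading 154.9°; drift -3.6° → track 151.3°, groundspeed 156.7 kt
Leg 2: heading 189.1°; drift -8.6° → track 180.5°, groundspeed 148.2 kt
Leg 3: heading 70.8°; drift +9.3° → track 80.1°, groundspeed 146.0 kt
Leg 4: heading 23.1°; drift +11.5° → track 34.6°, groundspeed 125.1 kt

Leg 1: track=151.3°, groundspeed=156.7 kt
Leg 2: track=180.5°, groundspeed=148.2 kt
Leg 3: track=80.1°, groundspeed=146.0 kt
Leg 4: track=34.6°, groundspeed=125.1 kt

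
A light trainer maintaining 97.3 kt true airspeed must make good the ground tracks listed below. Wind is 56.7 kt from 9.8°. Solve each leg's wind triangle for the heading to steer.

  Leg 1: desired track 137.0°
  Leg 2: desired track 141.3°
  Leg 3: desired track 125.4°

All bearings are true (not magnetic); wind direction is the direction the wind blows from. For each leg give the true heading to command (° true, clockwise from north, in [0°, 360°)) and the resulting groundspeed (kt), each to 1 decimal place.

Leg 1: heading=109.3°, groundspeed=120.5 kt
Leg 2: heading=115.4°, groundspeed=125.1 kt
Leg 3: heading=93.7°, groundspeed=107.3 kt

Leg 1: desired track 137.0°; wind correction -27.7° → command heading 109.3°, groundspeed 120.5 kt
Leg 2: desired track 141.3°; wind correction -25.9° → command heading 115.4°, groundspeed 125.1 kt
Leg 3: desired track 125.4°; wind correction -31.7° → command heading 93.7°, groundspeed 107.3 kt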